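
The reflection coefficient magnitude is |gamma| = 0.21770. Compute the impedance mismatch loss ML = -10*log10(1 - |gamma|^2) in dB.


ML = -10 * log10(1 - 0.21770^2) = -10 * log10(0.95260671) = 0.2109 dB

0.2109 dB


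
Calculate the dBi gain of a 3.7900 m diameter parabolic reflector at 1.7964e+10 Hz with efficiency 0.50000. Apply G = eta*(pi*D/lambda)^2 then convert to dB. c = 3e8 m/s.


lambda = c / f = 3.0000e+08 / 1.7964e+10 = 0.01670007 m
G_linear = 0.50000 * (pi * 3.7900 / 0.01670007)^2 = 254162.6
G_dBi = 10 * log10(254162.6) = 54.05 dBi

54.05 dBi


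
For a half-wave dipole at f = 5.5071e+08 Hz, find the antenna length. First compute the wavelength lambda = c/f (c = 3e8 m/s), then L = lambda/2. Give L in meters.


lambda = c / f = 3.0000e+08 / 5.5071e+08 = 0.5447513 m
L = lambda / 2 = 0.5447513 / 2 = 0.2724 m

0.2724 m


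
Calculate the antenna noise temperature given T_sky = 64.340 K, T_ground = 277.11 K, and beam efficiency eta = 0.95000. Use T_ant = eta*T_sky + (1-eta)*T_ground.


T_ant = 0.95000 * 64.340 + (1 - 0.95000) * 277.11 = 74.98 K

74.98 K


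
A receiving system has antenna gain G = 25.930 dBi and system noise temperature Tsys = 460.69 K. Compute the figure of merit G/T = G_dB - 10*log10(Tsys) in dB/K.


G/T = 25.930 - 10*log10(460.69) = 25.930 - 26.63409 = -0.7041 dB/K

-0.7041 dB/K


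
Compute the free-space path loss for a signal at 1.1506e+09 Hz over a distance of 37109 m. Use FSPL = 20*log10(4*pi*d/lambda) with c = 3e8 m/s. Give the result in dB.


lambda = c / f = 3.0000e+08 / 1.1506e+09 = 0.2607335 m
FSPL = 20 * log10(4*pi*37109/0.2607335) = 125.0 dB

125.0 dB


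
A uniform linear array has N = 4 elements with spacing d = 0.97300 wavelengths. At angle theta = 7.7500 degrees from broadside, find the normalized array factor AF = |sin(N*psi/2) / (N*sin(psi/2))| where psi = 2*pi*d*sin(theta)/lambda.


psi = 2*pi*0.97300*sin(7.7500 deg) = 0.8244165 rad
AF = |sin(4*0.8244165/2) / (4*sin(0.8244165/2))| = 0.6221

0.6221


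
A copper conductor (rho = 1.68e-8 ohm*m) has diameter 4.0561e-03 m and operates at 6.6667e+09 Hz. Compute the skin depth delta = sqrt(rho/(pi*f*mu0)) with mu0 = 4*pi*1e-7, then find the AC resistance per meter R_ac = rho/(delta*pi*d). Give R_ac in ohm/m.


delta = sqrt(1.68e-8 / (pi * 6.6667e+09 * 4*pi*1e-7)) = 7.989495e-07 m
R_ac = 1.68e-8 / (7.989495e-07 * pi * 4.0561e-03) = 1.650 ohm/m

1.650 ohm/m


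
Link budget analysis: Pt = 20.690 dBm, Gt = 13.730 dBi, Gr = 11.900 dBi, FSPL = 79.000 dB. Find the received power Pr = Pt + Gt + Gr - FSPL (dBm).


Pr = 20.690 + 13.730 + 11.900 - 79.000 = -32.68 dBm

-32.68 dBm


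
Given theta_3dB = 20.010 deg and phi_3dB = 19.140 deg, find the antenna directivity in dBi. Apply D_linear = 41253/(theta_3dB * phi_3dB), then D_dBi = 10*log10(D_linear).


D_linear = 41253 / (20.010 * 19.140) = 107.7126
D_dBi = 10 * log10(107.7126) = 20.32 dBi

20.32 dBi


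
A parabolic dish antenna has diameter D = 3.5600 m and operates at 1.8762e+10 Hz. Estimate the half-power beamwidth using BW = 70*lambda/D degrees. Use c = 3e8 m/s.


lambda = c / f = 3.0000e+08 / 1.8762e+10 = 0.01598977 m
BW = 70 * 0.01598977 / 3.5600 = 0.3144 deg

0.3144 deg


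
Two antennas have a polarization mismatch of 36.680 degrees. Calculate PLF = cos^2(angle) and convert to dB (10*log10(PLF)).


PLF_linear = cos^2(36.680 deg) = 0.6431787
PLF_dB = 10 * log10(0.6431787) = -1.917 dB

-1.917 dB


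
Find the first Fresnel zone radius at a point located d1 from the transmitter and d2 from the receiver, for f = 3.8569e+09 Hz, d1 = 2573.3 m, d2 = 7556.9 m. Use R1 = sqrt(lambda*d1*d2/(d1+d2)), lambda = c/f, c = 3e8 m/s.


lambda = c / f = 3.0000e+08 / 3.8569e+09 = 0.07778268 m
R1 = sqrt(0.07778268 * 2573.3 * 7556.9 / (2573.3 + 7556.9)) = 12.22 m

12.22 m


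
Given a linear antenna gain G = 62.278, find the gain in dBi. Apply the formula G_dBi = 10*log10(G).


G_dBi = 10 * log10(62.278) = 17.94 dBi

17.94 dBi


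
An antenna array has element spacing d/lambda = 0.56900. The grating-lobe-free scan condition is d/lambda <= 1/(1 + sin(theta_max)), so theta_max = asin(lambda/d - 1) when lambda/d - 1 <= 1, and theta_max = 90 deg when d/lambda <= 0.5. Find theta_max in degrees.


lambda/d - 1 = 1/0.56900 - 1 = 0.7574692
theta_max = asin(0.7574692) = 49.24 deg

49.24 deg


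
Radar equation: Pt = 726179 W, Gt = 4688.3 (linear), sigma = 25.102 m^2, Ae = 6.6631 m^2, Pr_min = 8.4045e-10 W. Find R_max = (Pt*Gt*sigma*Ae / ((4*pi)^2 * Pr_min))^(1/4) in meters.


R^4 = 726179*4688.3*25.102*6.6631 / ((4*pi)^2 * 8.4045e-10) = 4.290542e+18
R_max = 4.290542e+18^0.25 = 45512 m

45512 m


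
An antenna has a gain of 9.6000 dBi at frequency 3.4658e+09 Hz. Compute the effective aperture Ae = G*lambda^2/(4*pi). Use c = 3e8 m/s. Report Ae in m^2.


lambda = c / f = 3.0000e+08 / 3.4658e+09 = 0.08656010 m
G_linear = 10^(9.6000/10) = 9.120108
Ae = G_linear * lambda^2 / (4*pi) = 9.120108 * 0.08656010^2 / (4*pi) = 5.438e-03 m^2

5.438e-03 m^2


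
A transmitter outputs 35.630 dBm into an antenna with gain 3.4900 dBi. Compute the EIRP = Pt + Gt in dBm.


EIRP = Pt + Gt = 35.630 + 3.4900 = 39.12 dBm

39.12 dBm


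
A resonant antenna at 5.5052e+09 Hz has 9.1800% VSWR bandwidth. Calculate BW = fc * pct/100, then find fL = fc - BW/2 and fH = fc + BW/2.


BW = 5.5052e+09 * 9.1800/100 = 5.053774e+08 Hz
fL = 5.5052e+09 - 5.053774e+08/2 = 5.253e+09 Hz
fH = 5.5052e+09 + 5.053774e+08/2 = 5.758e+09 Hz

BW=5.054e+08 Hz, fL=5.253e+09 Hz, fH=5.758e+09 Hz


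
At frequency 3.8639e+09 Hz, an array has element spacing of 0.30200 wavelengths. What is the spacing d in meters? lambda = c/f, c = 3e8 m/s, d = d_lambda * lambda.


lambda = c / f = 3.0000e+08 / 3.8639e+09 = 0.07764176 m
d = 0.30200 * 0.07764176 = 0.02345 m

0.02345 m


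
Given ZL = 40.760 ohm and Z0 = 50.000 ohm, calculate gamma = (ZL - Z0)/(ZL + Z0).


gamma = (40.760 - 50.000) / (40.760 + 50.000) = -0.1018

-0.1018


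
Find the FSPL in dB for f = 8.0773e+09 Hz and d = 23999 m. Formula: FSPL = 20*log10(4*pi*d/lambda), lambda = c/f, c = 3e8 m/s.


lambda = c / f = 3.0000e+08 / 8.0773e+09 = 0.03714112 m
FSPL = 20 * log10(4*pi*23999/0.03714112) = 138.2 dB

138.2 dB


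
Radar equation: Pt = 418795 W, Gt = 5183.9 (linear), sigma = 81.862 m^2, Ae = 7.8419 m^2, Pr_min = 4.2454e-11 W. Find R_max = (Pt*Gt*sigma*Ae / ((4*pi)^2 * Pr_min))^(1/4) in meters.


R^4 = 418795*5183.9*81.862*7.8419 / ((4*pi)^2 * 4.2454e-11) = 2.078851e+20
R_max = 2.078851e+20^0.25 = 120076 m

120076 m


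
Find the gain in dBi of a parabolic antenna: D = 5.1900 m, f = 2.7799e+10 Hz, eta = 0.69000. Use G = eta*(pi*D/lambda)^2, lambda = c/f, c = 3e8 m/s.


lambda = c / f = 3.0000e+08 / 2.7799e+10 = 0.01079176 m
G_linear = 0.69000 * (pi * 5.1900 / 0.01079176)^2 = 1.575067e+06
G_dBi = 10 * log10(1.575067e+06) = 61.97 dBi

61.97 dBi


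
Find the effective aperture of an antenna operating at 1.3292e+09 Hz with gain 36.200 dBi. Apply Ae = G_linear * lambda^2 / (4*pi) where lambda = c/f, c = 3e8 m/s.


lambda = c / f = 3.0000e+08 / 1.3292e+09 = 0.2256997 m
G_linear = 10^(36.200/10) = 4168.694
Ae = G_linear * lambda^2 / (4*pi) = 4168.694 * 0.2256997^2 / (4*pi) = 16.90 m^2

16.90 m^2


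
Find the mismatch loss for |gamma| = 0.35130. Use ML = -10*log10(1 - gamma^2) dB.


ML = -10 * log10(1 - 0.35130^2) = -10 * log10(0.87658831) = 0.5720 dB

0.5720 dB


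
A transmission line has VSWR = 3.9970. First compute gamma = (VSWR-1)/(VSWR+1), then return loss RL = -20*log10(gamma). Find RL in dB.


gamma = (3.9970 - 1) / (3.9970 + 1) = 0.5997599
RL = -20 * log10(0.5997599) = 4.440 dB

4.440 dB


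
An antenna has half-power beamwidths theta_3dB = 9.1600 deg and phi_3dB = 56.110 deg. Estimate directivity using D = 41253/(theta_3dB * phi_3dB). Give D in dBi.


D_linear = 41253 / (9.1600 * 56.110) = 80.26381
D_dBi = 10 * log10(80.26381) = 19.05 dBi

19.05 dBi


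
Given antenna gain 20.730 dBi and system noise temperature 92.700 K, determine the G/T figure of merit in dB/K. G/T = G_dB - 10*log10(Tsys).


G/T = 20.730 - 10*log10(92.700) = 20.730 - 19.67080 = 1.059 dB/K

1.059 dB/K


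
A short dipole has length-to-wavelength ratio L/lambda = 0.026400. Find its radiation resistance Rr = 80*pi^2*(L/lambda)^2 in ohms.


Rr = 80 * pi^2 * (0.026400)^2 = 80 * 9.869604 * 6.969600e-04 = 0.5503 ohm

0.5503 ohm


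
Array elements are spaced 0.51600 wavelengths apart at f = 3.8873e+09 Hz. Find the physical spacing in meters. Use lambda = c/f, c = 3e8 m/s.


lambda = c / f = 3.0000e+08 / 3.8873e+09 = 0.07717439 m
d = 0.51600 * 0.07717439 = 0.03982 m

0.03982 m


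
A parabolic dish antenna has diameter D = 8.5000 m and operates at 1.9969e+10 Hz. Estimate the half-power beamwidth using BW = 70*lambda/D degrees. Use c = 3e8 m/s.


lambda = c / f = 3.0000e+08 / 1.9969e+10 = 0.01502329 m
BW = 70 * 0.01502329 / 8.5000 = 0.1237 deg

0.1237 deg


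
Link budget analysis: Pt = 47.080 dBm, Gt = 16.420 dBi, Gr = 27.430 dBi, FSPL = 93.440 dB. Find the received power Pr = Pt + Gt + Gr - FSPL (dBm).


Pr = 47.080 + 16.420 + 27.430 - 93.440 = -2.51 dBm

-2.51 dBm


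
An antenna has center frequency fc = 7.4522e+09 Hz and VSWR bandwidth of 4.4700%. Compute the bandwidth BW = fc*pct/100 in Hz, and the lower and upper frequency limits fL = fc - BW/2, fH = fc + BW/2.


BW = 7.4522e+09 * 4.4700/100 = 3.331133e+08 Hz
fL = 7.4522e+09 - 3.331133e+08/2 = 7.286e+09 Hz
fH = 7.4522e+09 + 3.331133e+08/2 = 7.619e+09 Hz

BW=3.331e+08 Hz, fL=7.286e+09 Hz, fH=7.619e+09 Hz


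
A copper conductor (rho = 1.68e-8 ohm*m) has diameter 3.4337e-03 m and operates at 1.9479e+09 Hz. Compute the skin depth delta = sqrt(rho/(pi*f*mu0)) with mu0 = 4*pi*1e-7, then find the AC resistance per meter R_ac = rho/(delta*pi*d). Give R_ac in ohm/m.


delta = sqrt(1.68e-8 / (pi * 1.9479e+09 * 4*pi*1e-7)) = 1.478058e-06 m
R_ac = 1.68e-8 / (1.478058e-06 * pi * 3.4337e-03) = 1.054 ohm/m

1.054 ohm/m


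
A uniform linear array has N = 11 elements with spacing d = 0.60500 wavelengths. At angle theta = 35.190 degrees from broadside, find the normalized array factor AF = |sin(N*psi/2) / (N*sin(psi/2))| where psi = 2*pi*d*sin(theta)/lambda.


psi = 2*pi*0.60500*sin(35.190 deg) = 2.190666 rad
AF = |sin(11*2.190666/2) / (11*sin(2.190666/2))| = 0.05060

0.05060


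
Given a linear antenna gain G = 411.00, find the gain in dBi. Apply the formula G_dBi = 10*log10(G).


G_dBi = 10 * log10(411.00) = 26.14 dBi

26.14 dBi


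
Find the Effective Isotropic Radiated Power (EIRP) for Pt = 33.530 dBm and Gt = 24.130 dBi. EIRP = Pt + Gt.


EIRP = Pt + Gt = 33.530 + 24.130 = 57.66 dBm

57.66 dBm


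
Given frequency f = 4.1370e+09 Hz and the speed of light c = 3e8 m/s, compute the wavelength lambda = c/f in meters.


lambda = c / f = 3.0000e+08 / 4.1370e+09 = 0.07252 m

0.07252 m


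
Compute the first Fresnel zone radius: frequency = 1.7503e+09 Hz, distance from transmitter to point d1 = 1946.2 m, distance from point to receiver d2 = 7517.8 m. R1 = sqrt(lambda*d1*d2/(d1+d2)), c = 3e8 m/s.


lambda = c / f = 3.0000e+08 / 1.7503e+09 = 0.1713992 m
R1 = sqrt(0.1713992 * 1946.2 * 7517.8 / (1946.2 + 7517.8)) = 16.28 m

16.28 m


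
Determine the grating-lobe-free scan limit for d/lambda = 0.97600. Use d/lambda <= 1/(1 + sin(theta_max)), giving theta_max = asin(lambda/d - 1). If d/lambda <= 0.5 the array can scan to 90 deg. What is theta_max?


lambda/d - 1 = 1/0.97600 - 1 = 0.02459016
theta_max = asin(0.02459016) = 1.409 deg

1.409 deg


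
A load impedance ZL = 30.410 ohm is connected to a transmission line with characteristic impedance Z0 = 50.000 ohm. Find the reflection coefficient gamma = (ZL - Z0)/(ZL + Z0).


gamma = (30.410 - 50.000) / (30.410 + 50.000) = -0.2436

-0.2436


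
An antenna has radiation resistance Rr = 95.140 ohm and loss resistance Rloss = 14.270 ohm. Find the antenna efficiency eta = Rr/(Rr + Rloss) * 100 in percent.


eta = 95.140 / (95.140 + 14.270) * 100 = 86.96%

86.96%


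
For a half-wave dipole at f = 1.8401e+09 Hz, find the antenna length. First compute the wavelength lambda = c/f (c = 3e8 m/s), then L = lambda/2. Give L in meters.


lambda = c / f = 3.0000e+08 / 1.8401e+09 = 0.1630346 m
L = lambda / 2 = 0.1630346 / 2 = 0.08152 m

0.08152 m


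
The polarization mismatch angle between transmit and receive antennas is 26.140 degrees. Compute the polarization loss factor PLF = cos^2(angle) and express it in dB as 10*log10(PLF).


PLF_linear = cos^2(26.140 deg) = 0.8059016
PLF_dB = 10 * log10(0.8059016) = -0.9372 dB

-0.9372 dB


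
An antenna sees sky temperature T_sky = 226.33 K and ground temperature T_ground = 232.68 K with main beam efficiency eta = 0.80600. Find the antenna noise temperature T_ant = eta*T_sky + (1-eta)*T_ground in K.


T_ant = 0.80600 * 226.33 + (1 - 0.80600) * 232.68 = 227.6 K

227.6 K


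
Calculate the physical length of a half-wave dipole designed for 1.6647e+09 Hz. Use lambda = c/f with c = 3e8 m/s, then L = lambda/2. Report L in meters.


lambda = c / f = 3.0000e+08 / 1.6647e+09 = 0.1802127 m
L = lambda / 2 = 0.1802127 / 2 = 0.09011 m

0.09011 m


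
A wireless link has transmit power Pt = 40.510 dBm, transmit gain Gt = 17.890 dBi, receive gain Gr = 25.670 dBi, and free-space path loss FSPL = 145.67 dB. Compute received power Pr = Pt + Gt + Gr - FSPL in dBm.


Pr = 40.510 + 17.890 + 25.670 - 145.67 = -61.60 dBm

-61.60 dBm


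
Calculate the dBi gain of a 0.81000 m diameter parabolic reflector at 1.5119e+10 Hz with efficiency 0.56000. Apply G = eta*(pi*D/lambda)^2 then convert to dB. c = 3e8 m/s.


lambda = c / f = 3.0000e+08 / 1.5119e+10 = 0.01984258 m
G_linear = 0.56000 * (pi * 0.81000 / 0.01984258)^2 = 9210.040
G_dBi = 10 * log10(9210.040) = 39.64 dBi

39.64 dBi


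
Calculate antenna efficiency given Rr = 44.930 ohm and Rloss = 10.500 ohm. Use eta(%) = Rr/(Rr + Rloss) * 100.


eta = 44.930 / (44.930 + 10.500) * 100 = 81.06%

81.06%


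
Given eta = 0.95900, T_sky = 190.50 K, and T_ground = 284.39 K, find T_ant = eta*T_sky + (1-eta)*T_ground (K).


T_ant = 0.95900 * 190.50 + (1 - 0.95900) * 284.39 = 194.3 K

194.3 K


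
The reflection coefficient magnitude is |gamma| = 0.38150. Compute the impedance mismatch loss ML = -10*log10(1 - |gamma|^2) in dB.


ML = -10 * log10(1 - 0.38150^2) = -10 * log10(0.85445775) = 0.6831 dB

0.6831 dB


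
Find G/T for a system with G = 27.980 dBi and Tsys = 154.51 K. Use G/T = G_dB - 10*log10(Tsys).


G/T = 27.980 - 10*log10(154.51) = 27.980 - 21.88957 = 6.090 dB/K

6.090 dB/K


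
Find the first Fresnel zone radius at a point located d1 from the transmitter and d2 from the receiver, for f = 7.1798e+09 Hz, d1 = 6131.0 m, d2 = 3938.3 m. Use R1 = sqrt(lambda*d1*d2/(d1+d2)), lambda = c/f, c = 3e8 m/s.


lambda = c / f = 3.0000e+08 / 7.1798e+09 = 0.04178389 m
R1 = sqrt(0.04178389 * 6131.0 * 3938.3 / (6131.0 + 3938.3)) = 10.01 m

10.01 m


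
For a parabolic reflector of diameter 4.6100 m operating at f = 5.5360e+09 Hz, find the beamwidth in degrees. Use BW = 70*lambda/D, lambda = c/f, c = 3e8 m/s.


lambda = c / f = 3.0000e+08 / 5.5360e+09 = 0.05419075 m
BW = 70 * 0.05419075 / 4.6100 = 0.8229 deg

0.8229 deg


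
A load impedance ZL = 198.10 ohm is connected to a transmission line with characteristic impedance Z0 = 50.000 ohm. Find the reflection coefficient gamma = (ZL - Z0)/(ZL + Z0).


gamma = (198.10 - 50.000) / (198.10 + 50.000) = 0.5969

0.5969


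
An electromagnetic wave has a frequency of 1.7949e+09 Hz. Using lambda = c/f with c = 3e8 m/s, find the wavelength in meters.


lambda = c / f = 3.0000e+08 / 1.7949e+09 = 0.1671 m

0.1671 m


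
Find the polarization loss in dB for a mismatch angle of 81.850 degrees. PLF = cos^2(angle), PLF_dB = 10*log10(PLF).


PLF_linear = cos^2(81.850 deg) = 0.02009735
PLF_dB = 10 * log10(0.02009735) = -16.97 dB

-16.97 dB


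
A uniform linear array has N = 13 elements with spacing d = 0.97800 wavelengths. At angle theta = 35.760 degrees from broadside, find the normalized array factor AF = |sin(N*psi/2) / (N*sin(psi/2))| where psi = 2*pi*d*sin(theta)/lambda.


psi = 2*pi*0.97800*sin(35.760 deg) = 3.591058 rad
AF = |sin(13*3.591058/2) / (13*sin(3.591058/2))| = 0.07700

0.07700


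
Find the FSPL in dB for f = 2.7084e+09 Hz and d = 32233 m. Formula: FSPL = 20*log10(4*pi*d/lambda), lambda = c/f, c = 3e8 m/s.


lambda = c / f = 3.0000e+08 / 2.7084e+09 = 0.1107665 m
FSPL = 20 * log10(4*pi*32233/0.1107665) = 131.3 dB

131.3 dB


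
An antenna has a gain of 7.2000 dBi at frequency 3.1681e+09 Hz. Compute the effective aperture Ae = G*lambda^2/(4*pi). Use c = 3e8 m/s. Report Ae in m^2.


lambda = c / f = 3.0000e+08 / 3.1681e+09 = 0.09469398 m
G_linear = 10^(7.2000/10) = 5.248075
Ae = G_linear * lambda^2 / (4*pi) = 5.248075 * 0.09469398^2 / (4*pi) = 3.745e-03 m^2

3.745e-03 m^2


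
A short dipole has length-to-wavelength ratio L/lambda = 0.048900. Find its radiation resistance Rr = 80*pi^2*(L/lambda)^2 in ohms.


Rr = 80 * pi^2 * (0.048900)^2 = 80 * 9.869604 * 2.391210e-03 = 1.888 ohm

1.888 ohm


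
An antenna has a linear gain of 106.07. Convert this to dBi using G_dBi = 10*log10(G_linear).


G_dBi = 10 * log10(106.07) = 20.26 dBi

20.26 dBi


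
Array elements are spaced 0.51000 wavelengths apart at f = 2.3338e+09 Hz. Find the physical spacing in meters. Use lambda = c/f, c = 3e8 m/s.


lambda = c / f = 3.0000e+08 / 2.3338e+09 = 0.1285457 m
d = 0.51000 * 0.1285457 = 0.06556 m

0.06556 m


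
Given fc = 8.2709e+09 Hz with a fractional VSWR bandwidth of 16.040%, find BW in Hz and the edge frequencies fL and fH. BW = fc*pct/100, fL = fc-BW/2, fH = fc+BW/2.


BW = 8.2709e+09 * 16.040/100 = 1.326652e+09 Hz
fL = 8.2709e+09 - 1.326652e+09/2 = 7.608e+09 Hz
fH = 8.2709e+09 + 1.326652e+09/2 = 8.934e+09 Hz

BW=1.327e+09 Hz, fL=7.608e+09 Hz, fH=8.934e+09 Hz


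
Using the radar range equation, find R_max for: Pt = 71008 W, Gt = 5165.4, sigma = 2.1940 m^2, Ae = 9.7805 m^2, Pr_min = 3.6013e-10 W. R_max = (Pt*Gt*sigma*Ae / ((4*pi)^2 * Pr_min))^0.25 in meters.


R^4 = 71008*5165.4*2.1940*9.7805 / ((4*pi)^2 * 3.6013e-10) = 1.383980e+17
R_max = 1.383980e+17^0.25 = 19288 m

19288 m


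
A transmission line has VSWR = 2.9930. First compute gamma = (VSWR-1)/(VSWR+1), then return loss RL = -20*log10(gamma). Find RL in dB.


gamma = (2.9930 - 1) / (2.9930 + 1) = 0.4991235
RL = -20 * log10(0.4991235) = 6.036 dB

6.036 dB


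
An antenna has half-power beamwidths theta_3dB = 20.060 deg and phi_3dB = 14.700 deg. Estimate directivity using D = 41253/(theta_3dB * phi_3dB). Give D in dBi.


D_linear = 41253 / (20.060 * 14.700) = 139.8966
D_dBi = 10 * log10(139.8966) = 21.46 dBi

21.46 dBi


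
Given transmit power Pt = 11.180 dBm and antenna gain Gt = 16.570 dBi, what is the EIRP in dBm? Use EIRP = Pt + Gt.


EIRP = Pt + Gt = 11.180 + 16.570 = 27.75 dBm

27.75 dBm


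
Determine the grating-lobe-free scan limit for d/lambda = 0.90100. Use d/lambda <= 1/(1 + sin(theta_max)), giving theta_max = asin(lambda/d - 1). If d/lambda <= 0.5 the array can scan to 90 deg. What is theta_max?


lambda/d - 1 = 1/0.90100 - 1 = 0.1098779
theta_max = asin(0.1098779) = 6.308 deg

6.308 deg


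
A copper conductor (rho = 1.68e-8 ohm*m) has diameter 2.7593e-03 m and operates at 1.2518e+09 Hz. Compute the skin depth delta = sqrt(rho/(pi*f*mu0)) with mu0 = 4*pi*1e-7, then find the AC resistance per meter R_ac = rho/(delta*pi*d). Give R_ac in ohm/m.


delta = sqrt(1.68e-8 / (pi * 1.2518e+09 * 4*pi*1e-7)) = 1.843772e-06 m
R_ac = 1.68e-8 / (1.843772e-06 * pi * 2.7593e-03) = 1.051 ohm/m

1.051 ohm/m


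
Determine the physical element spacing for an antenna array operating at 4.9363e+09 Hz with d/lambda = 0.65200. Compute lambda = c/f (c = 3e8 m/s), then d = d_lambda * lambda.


lambda = c / f = 3.0000e+08 / 4.9363e+09 = 0.06077426 m
d = 0.65200 * 0.06077426 = 0.03962 m

0.03962 m


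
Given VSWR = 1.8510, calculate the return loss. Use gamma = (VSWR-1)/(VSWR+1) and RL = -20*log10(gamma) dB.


gamma = (1.8510 - 1) / (1.8510 + 1) = 0.2984918
RL = -20 * log10(0.2984918) = 10.50 dB

10.50 dB


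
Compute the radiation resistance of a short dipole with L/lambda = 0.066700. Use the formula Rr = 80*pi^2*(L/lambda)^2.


Rr = 80 * pi^2 * (0.066700)^2 = 80 * 9.869604 * 4.448890e-03 = 3.513 ohm

3.513 ohm


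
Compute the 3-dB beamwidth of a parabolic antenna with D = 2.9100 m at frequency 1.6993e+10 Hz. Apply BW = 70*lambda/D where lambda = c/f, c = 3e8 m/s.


lambda = c / f = 3.0000e+08 / 1.6993e+10 = 0.01765433 m
BW = 70 * 0.01765433 / 2.9100 = 0.4247 deg

0.4247 deg


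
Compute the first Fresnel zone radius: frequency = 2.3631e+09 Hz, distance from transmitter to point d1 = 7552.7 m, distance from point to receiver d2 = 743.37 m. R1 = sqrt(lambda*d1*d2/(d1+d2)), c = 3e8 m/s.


lambda = c / f = 3.0000e+08 / 2.3631e+09 = 0.1269519 m
R1 = sqrt(0.1269519 * 7552.7 * 743.37 / (7552.7 + 743.37)) = 9.269 m

9.269 m


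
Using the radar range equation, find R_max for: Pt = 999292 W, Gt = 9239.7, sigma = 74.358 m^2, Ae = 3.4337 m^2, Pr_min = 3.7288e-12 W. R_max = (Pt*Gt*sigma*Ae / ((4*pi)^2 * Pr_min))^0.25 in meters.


R^4 = 999292*9239.7*74.358*3.4337 / ((4*pi)^2 * 3.7288e-12) = 4.003608e+21
R_max = 4.003608e+21^0.25 = 251543 m

251543 m


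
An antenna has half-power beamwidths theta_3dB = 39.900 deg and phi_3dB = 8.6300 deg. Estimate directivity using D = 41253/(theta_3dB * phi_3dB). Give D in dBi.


D_linear = 41253 / (39.900 * 8.6300) = 119.8041
D_dBi = 10 * log10(119.8041) = 20.78 dBi

20.78 dBi


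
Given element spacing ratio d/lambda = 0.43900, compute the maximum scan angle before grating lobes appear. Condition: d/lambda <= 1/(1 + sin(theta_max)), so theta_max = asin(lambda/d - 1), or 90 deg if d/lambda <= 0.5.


lambda/d - 1 = 1/0.43900 - 1 = 1.277904 >= 1
d/lambda <= 0.5, so the array can scan to endfire without grating lobes: theta_max = 90 deg

90 deg


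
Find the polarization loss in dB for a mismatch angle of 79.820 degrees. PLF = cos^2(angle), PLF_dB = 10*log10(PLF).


PLF_linear = cos^2(79.820 deg) = 0.03123744
PLF_dB = 10 * log10(0.03123744) = -15.05 dB

-15.05 dB


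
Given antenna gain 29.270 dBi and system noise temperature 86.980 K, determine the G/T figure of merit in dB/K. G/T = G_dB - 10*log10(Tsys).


G/T = 29.270 - 10*log10(86.980) = 29.270 - 19.39419 = 9.876 dB/K

9.876 dB/K


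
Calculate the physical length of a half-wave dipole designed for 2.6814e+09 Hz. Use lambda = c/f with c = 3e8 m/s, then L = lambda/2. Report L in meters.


lambda = c / f = 3.0000e+08 / 2.6814e+09 = 0.1118819 m
L = lambda / 2 = 0.1118819 / 2 = 0.05594 m

0.05594 m


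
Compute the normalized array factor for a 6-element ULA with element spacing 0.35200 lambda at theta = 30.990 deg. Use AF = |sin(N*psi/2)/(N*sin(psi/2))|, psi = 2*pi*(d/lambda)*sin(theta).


psi = 2*pi*0.35200*sin(30.990 deg) = 1.138769 rad
AF = |sin(6*1.138769/2) / (6*sin(1.138769/2))| = 0.08386

0.08386


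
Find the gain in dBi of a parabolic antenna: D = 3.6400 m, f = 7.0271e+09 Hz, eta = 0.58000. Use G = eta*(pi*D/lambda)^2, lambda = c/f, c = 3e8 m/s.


lambda = c / f = 3.0000e+08 / 7.0271e+09 = 0.04269186 m
G_linear = 0.58000 * (pi * 3.6400 / 0.04269186)^2 = 41614.09
G_dBi = 10 * log10(41614.09) = 46.19 dBi

46.19 dBi


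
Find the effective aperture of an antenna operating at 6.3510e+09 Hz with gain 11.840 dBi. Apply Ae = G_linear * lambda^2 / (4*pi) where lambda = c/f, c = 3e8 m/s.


lambda = c / f = 3.0000e+08 / 6.3510e+09 = 0.04723666 m
G_linear = 10^(11.840/10) = 15.27566
Ae = G_linear * lambda^2 / (4*pi) = 15.27566 * 0.04723666^2 / (4*pi) = 2.712e-03 m^2

2.712e-03 m^2


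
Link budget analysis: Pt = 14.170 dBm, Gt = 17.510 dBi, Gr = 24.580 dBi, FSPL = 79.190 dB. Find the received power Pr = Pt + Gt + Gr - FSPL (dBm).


Pr = 14.170 + 17.510 + 24.580 - 79.190 = -22.93 dBm

-22.93 dBm


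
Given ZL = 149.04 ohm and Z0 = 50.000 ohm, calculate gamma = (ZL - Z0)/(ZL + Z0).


gamma = (149.04 - 50.000) / (149.04 + 50.000) = 0.4976

0.4976


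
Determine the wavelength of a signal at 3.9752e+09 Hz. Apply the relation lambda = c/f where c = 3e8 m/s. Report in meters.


lambda = c / f = 3.0000e+08 / 3.9752e+09 = 0.07547 m

0.07547 m


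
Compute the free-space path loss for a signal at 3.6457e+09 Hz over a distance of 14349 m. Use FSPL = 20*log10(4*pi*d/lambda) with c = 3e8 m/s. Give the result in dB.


lambda = c / f = 3.0000e+08 / 3.6457e+09 = 0.08228872 m
FSPL = 20 * log10(4*pi*14349/0.08228872) = 126.8 dB

126.8 dB


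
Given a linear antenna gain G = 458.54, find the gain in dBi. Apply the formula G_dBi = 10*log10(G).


G_dBi = 10 * log10(458.54) = 26.61 dBi

26.61 dBi


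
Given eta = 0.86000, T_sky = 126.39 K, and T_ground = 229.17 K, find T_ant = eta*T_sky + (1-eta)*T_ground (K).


T_ant = 0.86000 * 126.39 + (1 - 0.86000) * 229.17 = 140.8 K

140.8 K


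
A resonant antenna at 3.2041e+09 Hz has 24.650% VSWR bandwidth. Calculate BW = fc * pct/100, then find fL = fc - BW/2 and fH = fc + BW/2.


BW = 3.2041e+09 * 24.650/100 = 7.898106e+08 Hz
fL = 3.2041e+09 - 7.898106e+08/2 = 2.809e+09 Hz
fH = 3.2041e+09 + 7.898106e+08/2 = 3.599e+09 Hz

BW=7.898e+08 Hz, fL=2.809e+09 Hz, fH=3.599e+09 Hz


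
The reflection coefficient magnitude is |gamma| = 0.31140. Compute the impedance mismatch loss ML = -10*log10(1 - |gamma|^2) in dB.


ML = -10 * log10(1 - 0.31140^2) = -10 * log10(0.90303004) = 0.4430 dB

0.4430 dB


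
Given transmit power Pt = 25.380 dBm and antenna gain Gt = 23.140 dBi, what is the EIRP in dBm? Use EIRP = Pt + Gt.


EIRP = Pt + Gt = 25.380 + 23.140 = 48.52 dBm

48.52 dBm


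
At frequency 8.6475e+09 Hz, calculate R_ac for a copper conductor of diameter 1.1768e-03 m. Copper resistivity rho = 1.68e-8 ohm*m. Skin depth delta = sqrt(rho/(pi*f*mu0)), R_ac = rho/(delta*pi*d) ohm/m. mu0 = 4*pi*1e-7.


delta = sqrt(1.68e-8 / (pi * 8.6475e+09 * 4*pi*1e-7)) = 7.015029e-07 m
R_ac = 1.68e-8 / (7.015029e-07 * pi * 1.1768e-03) = 6.478 ohm/m

6.478 ohm/m


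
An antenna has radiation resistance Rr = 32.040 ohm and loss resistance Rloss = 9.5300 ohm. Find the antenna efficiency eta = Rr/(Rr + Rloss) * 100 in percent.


eta = 32.040 / (32.040 + 9.5300) * 100 = 77.07%

77.07%


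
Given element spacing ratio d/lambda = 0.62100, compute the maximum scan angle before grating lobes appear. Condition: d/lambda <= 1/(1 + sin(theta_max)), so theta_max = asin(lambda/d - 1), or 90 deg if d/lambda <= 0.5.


lambda/d - 1 = 1/0.62100 - 1 = 0.6103060
theta_max = asin(0.6103060) = 37.61 deg

37.61 deg


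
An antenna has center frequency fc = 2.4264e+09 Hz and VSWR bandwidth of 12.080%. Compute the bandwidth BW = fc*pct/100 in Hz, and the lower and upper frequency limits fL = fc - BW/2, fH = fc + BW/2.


BW = 2.4264e+09 * 12.080/100 = 2.931091e+08 Hz
fL = 2.4264e+09 - 2.931091e+08/2 = 2.280e+09 Hz
fH = 2.4264e+09 + 2.931091e+08/2 = 2.573e+09 Hz

BW=2.931e+08 Hz, fL=2.280e+09 Hz, fH=2.573e+09 Hz


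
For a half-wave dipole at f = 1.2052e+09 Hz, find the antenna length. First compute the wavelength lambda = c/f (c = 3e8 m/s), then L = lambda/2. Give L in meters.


lambda = c / f = 3.0000e+08 / 1.2052e+09 = 0.2489213 m
L = lambda / 2 = 0.2489213 / 2 = 0.1245 m

0.1245 m


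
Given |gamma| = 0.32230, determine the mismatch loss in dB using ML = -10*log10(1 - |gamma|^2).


ML = -10 * log10(1 - 0.32230^2) = -10 * log10(0.89612271) = 0.4763 dB

0.4763 dB


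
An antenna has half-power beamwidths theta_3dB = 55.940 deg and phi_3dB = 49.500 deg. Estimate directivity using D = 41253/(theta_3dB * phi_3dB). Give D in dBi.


D_linear = 41253 / (55.940 * 49.500) = 14.89800
D_dBi = 10 * log10(14.89800) = 11.73 dBi

11.73 dBi


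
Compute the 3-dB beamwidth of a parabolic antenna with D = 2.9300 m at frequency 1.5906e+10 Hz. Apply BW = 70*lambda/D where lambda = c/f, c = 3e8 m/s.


lambda = c / f = 3.0000e+08 / 1.5906e+10 = 0.01886081 m
BW = 70 * 0.01886081 / 2.9300 = 0.4506 deg

0.4506 deg


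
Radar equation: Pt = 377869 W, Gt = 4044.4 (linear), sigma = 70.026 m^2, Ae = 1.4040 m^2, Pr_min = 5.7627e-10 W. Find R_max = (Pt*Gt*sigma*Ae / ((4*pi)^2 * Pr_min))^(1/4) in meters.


R^4 = 377869*4044.4*70.026*1.4040 / ((4*pi)^2 * 5.7627e-10) = 1.651110e+18
R_max = 1.651110e+18^0.25 = 35846 m

35846 m


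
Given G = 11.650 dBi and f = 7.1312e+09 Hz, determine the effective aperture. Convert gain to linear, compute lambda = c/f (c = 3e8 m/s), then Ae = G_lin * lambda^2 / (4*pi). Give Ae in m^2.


lambda = c / f = 3.0000e+08 / 7.1312e+09 = 0.04206866 m
G_linear = 10^(11.650/10) = 14.62177
Ae = G_linear * lambda^2 / (4*pi) = 14.62177 * 0.04206866^2 / (4*pi) = 2.059e-03 m^2

2.059e-03 m^2


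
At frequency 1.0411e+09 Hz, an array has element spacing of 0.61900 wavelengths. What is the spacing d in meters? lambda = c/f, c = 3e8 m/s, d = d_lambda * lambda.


lambda = c / f = 3.0000e+08 / 1.0411e+09 = 0.2881568 m
d = 0.61900 * 0.2881568 = 0.1784 m

0.1784 m


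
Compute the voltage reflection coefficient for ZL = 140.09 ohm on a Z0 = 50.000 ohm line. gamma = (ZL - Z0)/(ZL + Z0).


gamma = (140.09 - 50.000) / (140.09 + 50.000) = 0.4739

0.4739


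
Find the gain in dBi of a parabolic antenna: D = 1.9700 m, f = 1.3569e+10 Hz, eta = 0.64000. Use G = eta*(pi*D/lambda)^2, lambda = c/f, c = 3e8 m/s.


lambda = c / f = 3.0000e+08 / 1.3569e+10 = 0.02210922 m
G_linear = 0.64000 * (pi * 1.9700 / 0.02210922)^2 = 50149.35
G_dBi = 10 * log10(50149.35) = 47.00 dBi

47.00 dBi


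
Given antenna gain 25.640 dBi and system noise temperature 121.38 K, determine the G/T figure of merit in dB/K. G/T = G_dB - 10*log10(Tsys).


G/T = 25.640 - 10*log10(121.38) = 25.640 - 20.84147 = 4.799 dB/K

4.799 dB/K


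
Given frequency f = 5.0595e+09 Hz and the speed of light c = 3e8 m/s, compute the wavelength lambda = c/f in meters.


lambda = c / f = 3.0000e+08 / 5.0595e+09 = 0.05929 m

0.05929 m


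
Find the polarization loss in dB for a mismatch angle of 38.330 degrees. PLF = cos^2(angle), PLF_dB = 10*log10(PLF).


PLF_linear = cos^2(38.330 deg) = 0.6153645
PLF_dB = 10 * log10(0.6153645) = -2.109 dB

-2.109 dB


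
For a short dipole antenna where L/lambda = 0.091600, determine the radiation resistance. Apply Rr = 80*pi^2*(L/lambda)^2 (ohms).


Rr = 80 * pi^2 * (0.091600)^2 = 80 * 9.869604 * 8.390560e-03 = 6.625 ohm

6.625 ohm


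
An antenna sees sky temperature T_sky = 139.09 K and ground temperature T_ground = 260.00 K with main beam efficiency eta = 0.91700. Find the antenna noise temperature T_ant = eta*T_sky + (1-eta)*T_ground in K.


T_ant = 0.91700 * 139.09 + (1 - 0.91700) * 260.00 = 149.1 K

149.1 K


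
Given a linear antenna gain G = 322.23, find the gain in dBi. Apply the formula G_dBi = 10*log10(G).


G_dBi = 10 * log10(322.23) = 25.08 dBi

25.08 dBi


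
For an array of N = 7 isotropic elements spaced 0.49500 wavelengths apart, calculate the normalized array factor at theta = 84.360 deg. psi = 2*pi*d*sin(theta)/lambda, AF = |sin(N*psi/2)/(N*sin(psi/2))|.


psi = 2*pi*0.49500*sin(84.360 deg) = 3.095120 rad
AF = |sin(7*3.095120/2) / (7*sin(3.095120/2))| = 0.1410

0.1410


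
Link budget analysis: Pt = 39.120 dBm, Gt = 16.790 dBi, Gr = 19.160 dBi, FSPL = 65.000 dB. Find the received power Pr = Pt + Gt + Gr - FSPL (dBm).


Pr = 39.120 + 16.790 + 19.160 - 65.000 = 10.07 dBm

10.07 dBm


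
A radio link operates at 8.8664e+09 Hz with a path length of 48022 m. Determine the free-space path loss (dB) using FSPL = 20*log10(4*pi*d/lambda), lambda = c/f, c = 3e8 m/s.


lambda = c / f = 3.0000e+08 / 8.8664e+09 = 0.03383560 m
FSPL = 20 * log10(4*pi*48022/0.03383560) = 145.0 dB

145.0 dB


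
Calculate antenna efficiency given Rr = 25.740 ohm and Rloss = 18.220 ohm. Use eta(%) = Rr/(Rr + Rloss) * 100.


eta = 25.740 / (25.740 + 18.220) * 100 = 58.55%

58.55%


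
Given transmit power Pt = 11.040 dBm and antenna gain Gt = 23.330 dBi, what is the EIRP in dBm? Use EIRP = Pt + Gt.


EIRP = Pt + Gt = 11.040 + 23.330 = 34.37 dBm

34.37 dBm


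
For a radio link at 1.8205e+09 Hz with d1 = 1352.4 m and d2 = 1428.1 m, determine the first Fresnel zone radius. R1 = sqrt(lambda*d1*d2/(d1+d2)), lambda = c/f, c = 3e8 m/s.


lambda = c / f = 3.0000e+08 / 1.8205e+09 = 0.1647899 m
R1 = sqrt(0.1647899 * 1352.4 * 1428.1 / (1352.4 + 1428.1)) = 10.70 m

10.70 m


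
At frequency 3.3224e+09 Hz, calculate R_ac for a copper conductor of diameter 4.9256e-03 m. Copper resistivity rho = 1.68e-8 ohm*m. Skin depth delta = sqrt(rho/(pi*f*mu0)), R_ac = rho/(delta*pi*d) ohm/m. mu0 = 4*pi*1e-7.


delta = sqrt(1.68e-8 / (pi * 3.3224e+09 * 4*pi*1e-7)) = 1.131746e-06 m
R_ac = 1.68e-8 / (1.131746e-06 * pi * 4.9256e-03) = 0.9593 ohm/m

0.9593 ohm/m


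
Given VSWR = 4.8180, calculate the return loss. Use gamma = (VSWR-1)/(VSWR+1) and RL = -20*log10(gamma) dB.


gamma = (4.8180 - 1) / (4.8180 + 1) = 0.6562393
RL = -20 * log10(0.6562393) = 3.659 dB

3.659 dB


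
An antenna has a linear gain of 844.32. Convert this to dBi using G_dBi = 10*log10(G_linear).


G_dBi = 10 * log10(844.32) = 29.27 dBi

29.27 dBi


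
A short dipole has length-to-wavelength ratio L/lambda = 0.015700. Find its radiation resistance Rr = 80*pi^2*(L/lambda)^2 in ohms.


Rr = 80 * pi^2 * (0.015700)^2 = 80 * 9.869604 * 2.464900e-04 = 0.1946 ohm

0.1946 ohm


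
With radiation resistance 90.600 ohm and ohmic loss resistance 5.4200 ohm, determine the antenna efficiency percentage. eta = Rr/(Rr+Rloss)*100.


eta = 90.600 / (90.600 + 5.4200) * 100 = 94.36%

94.36%


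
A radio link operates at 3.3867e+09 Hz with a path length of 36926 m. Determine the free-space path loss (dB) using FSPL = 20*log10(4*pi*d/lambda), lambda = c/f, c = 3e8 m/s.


lambda = c / f = 3.0000e+08 / 3.3867e+09 = 0.08858181 m
FSPL = 20 * log10(4*pi*36926/0.08858181) = 134.4 dB

134.4 dB


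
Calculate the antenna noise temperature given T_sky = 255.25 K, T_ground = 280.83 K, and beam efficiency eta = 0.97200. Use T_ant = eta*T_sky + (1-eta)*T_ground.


T_ant = 0.97200 * 255.25 + (1 - 0.97200) * 280.83 = 256.0 K

256.0 K


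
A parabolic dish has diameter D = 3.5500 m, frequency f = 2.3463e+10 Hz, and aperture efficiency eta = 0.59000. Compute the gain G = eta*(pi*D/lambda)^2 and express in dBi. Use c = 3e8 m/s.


lambda = c / f = 3.0000e+08 / 2.3463e+10 = 0.01278609 m
G_linear = 0.59000 * (pi * 3.5500 / 0.01278609)^2 = 448882.8
G_dBi = 10 * log10(448882.8) = 56.52 dBi

56.52 dBi


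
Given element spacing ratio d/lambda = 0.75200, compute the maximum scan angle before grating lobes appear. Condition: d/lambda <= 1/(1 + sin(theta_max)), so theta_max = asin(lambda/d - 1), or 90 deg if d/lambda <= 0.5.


lambda/d - 1 = 1/0.75200 - 1 = 0.3297872
theta_max = asin(0.3297872) = 19.26 deg

19.26 deg


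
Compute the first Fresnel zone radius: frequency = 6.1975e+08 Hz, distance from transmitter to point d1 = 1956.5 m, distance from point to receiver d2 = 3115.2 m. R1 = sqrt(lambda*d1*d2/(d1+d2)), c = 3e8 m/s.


lambda = c / f = 3.0000e+08 / 6.1975e+08 = 0.4840662 m
R1 = sqrt(0.4840662 * 1956.5 * 3115.2 / (1956.5 + 3115.2)) = 24.12 m

24.12 m


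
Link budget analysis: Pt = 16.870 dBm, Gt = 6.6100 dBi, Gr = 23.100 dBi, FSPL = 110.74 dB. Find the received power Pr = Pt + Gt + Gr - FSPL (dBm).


Pr = 16.870 + 6.6100 + 23.100 - 110.74 = -64.16 dBm

-64.16 dBm


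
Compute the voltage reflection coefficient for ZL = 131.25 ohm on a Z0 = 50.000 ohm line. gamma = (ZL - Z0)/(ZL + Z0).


gamma = (131.25 - 50.000) / (131.25 + 50.000) = 0.4483

0.4483


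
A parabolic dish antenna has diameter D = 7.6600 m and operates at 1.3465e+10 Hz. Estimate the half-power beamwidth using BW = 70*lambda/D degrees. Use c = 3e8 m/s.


lambda = c / f = 3.0000e+08 / 1.3465e+10 = 0.02227999 m
BW = 70 * 0.02227999 / 7.6600 = 0.2036 deg

0.2036 deg


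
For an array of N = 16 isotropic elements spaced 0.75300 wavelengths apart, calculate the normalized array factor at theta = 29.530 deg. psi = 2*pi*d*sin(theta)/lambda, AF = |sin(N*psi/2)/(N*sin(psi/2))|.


psi = 2*pi*0.75300*sin(29.530 deg) = 2.331929 rad
AF = |sin(16*2.331929/2) / (16*sin(2.331929/2))| = 0.01312

0.01312


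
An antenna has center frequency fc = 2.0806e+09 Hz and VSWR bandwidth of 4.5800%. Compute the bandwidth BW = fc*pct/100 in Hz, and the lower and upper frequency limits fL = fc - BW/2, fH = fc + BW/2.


BW = 2.0806e+09 * 4.5800/100 = 9.529148e+07 Hz
fL = 2.0806e+09 - 9.529148e+07/2 = 2.033e+09 Hz
fH = 2.0806e+09 + 9.529148e+07/2 = 2.128e+09 Hz

BW=9.529e+07 Hz, fL=2.033e+09 Hz, fH=2.128e+09 Hz


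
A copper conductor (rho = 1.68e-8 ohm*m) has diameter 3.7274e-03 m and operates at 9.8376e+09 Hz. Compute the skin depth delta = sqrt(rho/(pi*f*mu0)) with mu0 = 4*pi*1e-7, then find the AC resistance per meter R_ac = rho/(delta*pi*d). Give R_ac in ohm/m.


delta = sqrt(1.68e-8 / (pi * 9.8376e+09 * 4*pi*1e-7)) = 6.577036e-07 m
R_ac = 1.68e-8 / (6.577036e-07 * pi * 3.7274e-03) = 2.181 ohm/m

2.181 ohm/m


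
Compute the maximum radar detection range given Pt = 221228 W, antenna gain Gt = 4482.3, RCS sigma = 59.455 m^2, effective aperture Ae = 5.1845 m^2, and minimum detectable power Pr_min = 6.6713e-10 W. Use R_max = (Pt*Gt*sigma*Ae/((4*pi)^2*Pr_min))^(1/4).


R^4 = 221228*4482.3*59.455*5.1845 / ((4*pi)^2 * 6.6713e-10) = 2.901390e+18
R_max = 2.901390e+18^0.25 = 41272 m

41272 m


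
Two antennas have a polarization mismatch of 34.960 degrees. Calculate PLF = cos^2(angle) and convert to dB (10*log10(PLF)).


PLF_linear = cos^2(34.960 deg) = 0.6716659
PLF_dB = 10 * log10(0.6716659) = -1.728 dB

-1.728 dB


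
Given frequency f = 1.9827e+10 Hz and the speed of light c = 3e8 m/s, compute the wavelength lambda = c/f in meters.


lambda = c / f = 3.0000e+08 / 1.9827e+10 = 0.01513 m

0.01513 m


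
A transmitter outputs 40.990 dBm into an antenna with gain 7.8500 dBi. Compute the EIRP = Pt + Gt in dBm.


EIRP = Pt + Gt = 40.990 + 7.8500 = 48.84 dBm

48.84 dBm


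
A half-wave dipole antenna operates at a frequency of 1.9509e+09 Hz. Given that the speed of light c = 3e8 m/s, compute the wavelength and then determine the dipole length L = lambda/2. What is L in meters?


lambda = c / f = 3.0000e+08 / 1.9509e+09 = 0.1537752 m
L = lambda / 2 = 0.1537752 / 2 = 0.07689 m

0.07689 m


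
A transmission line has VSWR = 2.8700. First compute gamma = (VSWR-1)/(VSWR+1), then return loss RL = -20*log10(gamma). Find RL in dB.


gamma = (2.8700 - 1) / (2.8700 + 1) = 0.4832041
RL = -20 * log10(0.4832041) = 6.317 dB

6.317 dB


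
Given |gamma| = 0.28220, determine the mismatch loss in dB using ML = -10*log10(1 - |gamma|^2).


ML = -10 * log10(1 - 0.28220^2) = -10 * log10(0.92036316) = 0.3604 dB

0.3604 dB


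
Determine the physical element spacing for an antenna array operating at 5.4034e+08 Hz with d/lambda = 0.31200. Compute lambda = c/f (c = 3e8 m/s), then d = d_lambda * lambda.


lambda = c / f = 3.0000e+08 / 5.4034e+08 = 0.5552060 m
d = 0.31200 * 0.5552060 = 0.1732 m

0.1732 m


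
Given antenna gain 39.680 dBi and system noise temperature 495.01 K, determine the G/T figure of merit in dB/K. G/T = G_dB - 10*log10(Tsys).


G/T = 39.680 - 10*log10(495.01) = 39.680 - 26.94614 = 12.73 dB/K

12.73 dB/K


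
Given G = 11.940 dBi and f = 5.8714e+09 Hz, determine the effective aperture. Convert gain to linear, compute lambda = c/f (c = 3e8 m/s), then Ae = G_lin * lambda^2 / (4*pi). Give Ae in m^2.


lambda = c / f = 3.0000e+08 / 5.8714e+09 = 0.05109514 m
G_linear = 10^(11.940/10) = 15.63148
Ae = G_linear * lambda^2 / (4*pi) = 15.63148 * 0.05109514^2 / (4*pi) = 3.248e-03 m^2

3.248e-03 m^2
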